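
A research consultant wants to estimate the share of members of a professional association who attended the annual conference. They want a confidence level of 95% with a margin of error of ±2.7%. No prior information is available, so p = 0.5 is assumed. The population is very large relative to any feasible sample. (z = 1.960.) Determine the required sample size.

1318

With p = 0.5, p(1−p) = 0.25.
n = z²·p(1−p)/E² = 1.960² × 0.2500 / 0.027² = 3.8416 × 0.2500 / 0.000729 ≈ 1317.42.
Rounding up gives n = 1318.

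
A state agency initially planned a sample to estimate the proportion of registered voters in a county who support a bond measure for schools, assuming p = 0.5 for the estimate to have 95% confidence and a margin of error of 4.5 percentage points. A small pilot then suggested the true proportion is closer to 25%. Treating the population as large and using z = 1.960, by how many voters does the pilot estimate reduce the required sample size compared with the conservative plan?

Conservative (p = 0.5): n = 1.960² × 0.25 / 0.045² ≈ 474.27 → 475.
Using p = 0.25: p(1−p) = 0.1875, so n = 1.960² × 0.1875 / 0.045² ≈ 355.70 → 356.
Reduction: 475 − 356 = 119.

119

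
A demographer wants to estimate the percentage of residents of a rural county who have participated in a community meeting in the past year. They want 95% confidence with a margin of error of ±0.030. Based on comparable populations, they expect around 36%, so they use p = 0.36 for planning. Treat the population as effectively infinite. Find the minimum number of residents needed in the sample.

984

For 95% confidence, z = 1.96.
With p = 0.36, p(1−p) = 0.2304.
n = z²·p(1−p)/E² = 1.96² × 0.2304 / 0.030² = 3.8416 × 0.2304 / 0.000900 ≈ 983.45.
Rounding up gives n = 984.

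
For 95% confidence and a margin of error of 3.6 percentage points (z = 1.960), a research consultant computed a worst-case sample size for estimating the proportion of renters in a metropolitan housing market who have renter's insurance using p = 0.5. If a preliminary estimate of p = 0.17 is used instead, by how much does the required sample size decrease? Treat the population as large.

Conservative (p = 0.5): n = 1.960² × 0.25 / 0.036² ≈ 741.05 → 742.
Using p = 0.17: p(1−p) = 0.1411, so n = 1.960² × 0.1411 / 0.036² ≈ 418.25 → 419.
Reduction: 742 − 419 = 323.

323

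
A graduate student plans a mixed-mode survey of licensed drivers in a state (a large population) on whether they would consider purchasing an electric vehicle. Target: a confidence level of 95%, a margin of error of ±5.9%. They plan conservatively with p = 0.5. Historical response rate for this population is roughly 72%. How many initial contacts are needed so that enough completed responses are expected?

For 95% confidence, z = 1.960.
Completed interviews needed: n₀ = 1.960² × 0.2500 / 0.059² ≈ 275.90 → 276.
At a 72% response rate, contacts needed = 276 / 0.72 ≈ 383.33 → 384.

384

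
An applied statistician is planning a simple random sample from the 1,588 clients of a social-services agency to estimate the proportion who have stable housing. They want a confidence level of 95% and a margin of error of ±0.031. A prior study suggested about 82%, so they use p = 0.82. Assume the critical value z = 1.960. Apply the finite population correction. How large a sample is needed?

431

Unadjusted: n₀ = 1.960² × 0.82 × 0.18 / 0.031² ≈ 590.03, so n₀ = 591.
Finite population correction with N = 1,588: n = n₀ / (1 + (n₀−1)/N) = 591 / (1 + 590/1588) = 591 / 1.3715 ≈ 430.90.
Rounding up, n = 431.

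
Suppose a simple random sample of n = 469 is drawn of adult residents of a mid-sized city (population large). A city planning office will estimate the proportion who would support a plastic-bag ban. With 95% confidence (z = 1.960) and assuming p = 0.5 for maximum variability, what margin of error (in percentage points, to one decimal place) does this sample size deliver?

4.5

SE(p̂) = √[p(1−p)/n] = √[0.2500/469] = 0.02309.
E = z × SE = 1.960 × 0.02309 = 0.04525, or 4.5 percentage points.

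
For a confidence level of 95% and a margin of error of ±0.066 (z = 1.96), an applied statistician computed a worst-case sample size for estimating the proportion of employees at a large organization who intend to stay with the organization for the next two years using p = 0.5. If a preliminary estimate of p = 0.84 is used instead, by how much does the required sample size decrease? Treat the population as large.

Conservative (p = 0.5): n = 1.96² × 0.25 / 0.066² ≈ 220.48 → 221.
Using p = 0.84: p(1−p) = 0.1344, so n = 1.96² × 0.1344 / 0.066² ≈ 118.53 → 119.
Reduction: 221 − 119 = 102.

102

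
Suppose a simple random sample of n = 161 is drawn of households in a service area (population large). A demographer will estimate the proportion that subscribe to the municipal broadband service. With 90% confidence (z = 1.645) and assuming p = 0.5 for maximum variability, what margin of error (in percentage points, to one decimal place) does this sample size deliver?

SE(p̂) = √[p(1−p)/n] = √[0.2500/161] = 0.03941.
E = z × SE = 1.645 × 0.03941 = 0.06482, or 6.5 percentage points.

6.5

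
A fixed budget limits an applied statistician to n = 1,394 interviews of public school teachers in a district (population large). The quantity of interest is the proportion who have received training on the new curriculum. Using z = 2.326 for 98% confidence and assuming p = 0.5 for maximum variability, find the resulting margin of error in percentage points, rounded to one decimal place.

3.1

SE(p̂) = √[p(1−p)/n] = √[0.2500/1394] = 0.01339.
E = z × SE = 2.326 × 0.01339 = 0.03115, or 3.1 percentage points.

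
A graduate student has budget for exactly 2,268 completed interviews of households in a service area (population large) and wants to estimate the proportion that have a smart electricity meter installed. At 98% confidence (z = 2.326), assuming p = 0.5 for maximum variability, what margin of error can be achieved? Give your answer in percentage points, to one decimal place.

SE(p̂) = √[p(1−p)/n] = √[0.2500/2268] = 0.01050.
E = z × SE = 2.326 × 0.01050 = 0.02442, or 2.4 percentage points.

2.4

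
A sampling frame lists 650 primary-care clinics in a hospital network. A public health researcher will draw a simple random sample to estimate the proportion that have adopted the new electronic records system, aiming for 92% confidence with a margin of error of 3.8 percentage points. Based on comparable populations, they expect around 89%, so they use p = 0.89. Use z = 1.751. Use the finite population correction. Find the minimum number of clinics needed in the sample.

Unadjusted: n₀ = 1.751² × 0.89 × 0.11 / 0.038² ≈ 207.87, so n₀ = 208.
Finite population correction with N = 650: n = n₀ / (1 + (n₀−1)/N) = 208 / (1 + 207/650) = 208 / 1.3185 ≈ 157.76.
Rounding up, n = 158.

158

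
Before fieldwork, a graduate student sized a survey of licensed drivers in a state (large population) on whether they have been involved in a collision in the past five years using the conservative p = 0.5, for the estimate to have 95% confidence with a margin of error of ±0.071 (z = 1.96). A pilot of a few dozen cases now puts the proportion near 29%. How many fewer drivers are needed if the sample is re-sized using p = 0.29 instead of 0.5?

Conservative (p = 0.5): n = 1.96² × 0.25 / 0.071² ≈ 190.52 → 191.
Using p = 0.29: p(1−p) = 0.2059, so n = 1.96² × 0.2059 / 0.071² ≈ 156.91 → 157.
Reduction: 191 − 157 = 34.

34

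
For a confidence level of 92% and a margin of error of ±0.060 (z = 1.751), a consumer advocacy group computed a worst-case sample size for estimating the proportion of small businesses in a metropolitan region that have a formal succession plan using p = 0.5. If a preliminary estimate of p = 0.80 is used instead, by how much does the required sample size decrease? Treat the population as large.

76

Conservative (p = 0.5): n = 1.751² × 0.25 / 0.060² ≈ 212.92 → 213.
Using p = 0.80: p(1−p) = 0.1600, so n = 1.751² × 0.1600 / 0.060² ≈ 136.27 → 137.
Reduction: 213 − 137 = 76.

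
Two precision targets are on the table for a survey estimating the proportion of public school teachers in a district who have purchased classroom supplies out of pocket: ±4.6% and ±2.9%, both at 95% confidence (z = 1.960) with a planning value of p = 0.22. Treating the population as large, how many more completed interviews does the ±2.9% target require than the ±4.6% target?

472

At ±4.6%: n = 1.960² × 0.1716 / 0.046² ≈ 311.54 → 312.
At ±2.9%: n = 1.960² × 0.1716 / 0.029² ≈ 783.85 → 784.
Additional respondents: 784 − 312 = 472.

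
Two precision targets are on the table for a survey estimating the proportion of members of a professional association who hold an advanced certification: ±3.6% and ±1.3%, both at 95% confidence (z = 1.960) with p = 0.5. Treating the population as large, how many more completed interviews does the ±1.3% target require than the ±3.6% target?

At ±3.6%: n = 1.960² × 0.2500 / 0.036² ≈ 741.05 → 742.
At ±1.3%: n = 1.960² × 0.2500 / 0.013² ≈ 5682.84 → 5683.
Additional respondents: 5683 − 742 = 4941.

4941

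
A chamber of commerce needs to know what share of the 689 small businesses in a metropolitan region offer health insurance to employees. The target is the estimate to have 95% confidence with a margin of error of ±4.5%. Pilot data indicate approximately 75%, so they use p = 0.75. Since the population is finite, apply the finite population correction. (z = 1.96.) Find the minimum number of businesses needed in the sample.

235

Unadjusted: n₀ = 1.96² × 0.75 × 0.25 / 0.045² ≈ 355.70, so n₀ = 356.
Finite population correction with N = 689: n = n₀ / (1 + (n₀−1)/N) = 356 / (1 + 355/689) = 356 / 1.5152 ≈ 234.95.
Rounding up, n = 235.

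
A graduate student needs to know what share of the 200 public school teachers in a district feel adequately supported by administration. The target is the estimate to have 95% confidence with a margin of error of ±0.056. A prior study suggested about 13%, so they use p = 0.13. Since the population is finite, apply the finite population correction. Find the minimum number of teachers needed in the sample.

83

For 95% confidence, z = 1.96.
Unadjusted: n₀ = 1.96² × 0.13 × 0.87 / 0.056² ≈ 138.55, so n₀ = 139.
Finite population correction with N = 200: n = n₀ / (1 + (n₀−1)/N) = 139 / (1 + 138/200) = 139 / 1.6900 ≈ 82.25.
Rounding up, n = 83.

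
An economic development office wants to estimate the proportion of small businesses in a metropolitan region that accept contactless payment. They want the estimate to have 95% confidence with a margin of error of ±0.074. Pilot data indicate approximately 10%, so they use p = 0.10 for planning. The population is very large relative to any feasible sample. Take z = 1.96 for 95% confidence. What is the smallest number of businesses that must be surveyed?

64

With p = 0.10, p(1−p) = 0.0900.
n = z²·p(1−p)/E² = 1.96² × 0.0900 / 0.074² = 3.8416 × 0.0900 / 0.005476 ≈ 63.14.
Rounding up gives n = 64.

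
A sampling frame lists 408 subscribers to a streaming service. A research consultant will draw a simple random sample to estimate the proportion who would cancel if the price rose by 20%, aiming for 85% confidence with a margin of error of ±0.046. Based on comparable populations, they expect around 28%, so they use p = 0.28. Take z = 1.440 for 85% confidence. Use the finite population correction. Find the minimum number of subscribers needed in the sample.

Unadjusted: n₀ = 1.440² × 0.28 × 0.72 / 0.046² ≈ 197.56, so n₀ = 198.
Finite population correction with N = 408: n = n₀ / (1 + (n₀−1)/N) = 198 / (1 + 197/408) = 198 / 1.4828 ≈ 133.53.
Rounding up, n = 134.

134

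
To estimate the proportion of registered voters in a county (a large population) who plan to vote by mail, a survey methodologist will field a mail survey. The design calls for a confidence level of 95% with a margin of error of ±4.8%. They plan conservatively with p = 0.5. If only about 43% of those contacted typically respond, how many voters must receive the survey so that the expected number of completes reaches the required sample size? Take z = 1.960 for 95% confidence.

Completed interviews needed: n₀ = 1.960² × 0.2500 / 0.048² ≈ 416.84 → 417.
At a 43% response rate, contacts needed = 417 / 0.43 ≈ 969.77 → 970.

970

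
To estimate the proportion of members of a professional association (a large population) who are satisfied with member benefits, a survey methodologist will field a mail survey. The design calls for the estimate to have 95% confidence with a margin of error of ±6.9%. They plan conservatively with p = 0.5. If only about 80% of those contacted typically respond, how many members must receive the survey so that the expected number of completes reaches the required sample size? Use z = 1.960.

Completed interviews needed: n₀ = 1.960² × 0.2500 / 0.069² ≈ 201.72 → 202.
At an 80% response rate, contacts needed = 202 / 0.80 ≈ 252.50 → 253.

253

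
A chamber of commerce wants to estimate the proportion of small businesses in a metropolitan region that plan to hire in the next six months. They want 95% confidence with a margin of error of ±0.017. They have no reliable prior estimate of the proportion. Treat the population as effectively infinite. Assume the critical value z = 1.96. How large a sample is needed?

With no prior estimate, use p = 0.5, giving p(1−p) = 0.25.
n = z²·p(1−p)/E² = 1.96² × 0.2500 / 0.017² = 3.8416 × 0.2500 / 0.000289 ≈ 3323.18.
Rounding up gives n = 3324.

3324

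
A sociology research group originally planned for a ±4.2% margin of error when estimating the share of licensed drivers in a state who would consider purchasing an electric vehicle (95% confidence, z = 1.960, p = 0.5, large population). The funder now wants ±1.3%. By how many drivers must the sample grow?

At ±4.2%: n = 1.960² × 0.2500 / 0.042² ≈ 544.44 → 545.
At ±1.3%: n = 1.960² × 0.2500 / 0.013² ≈ 5682.84 → 5683.
Additional respondents: 5683 − 545 = 5138.

5138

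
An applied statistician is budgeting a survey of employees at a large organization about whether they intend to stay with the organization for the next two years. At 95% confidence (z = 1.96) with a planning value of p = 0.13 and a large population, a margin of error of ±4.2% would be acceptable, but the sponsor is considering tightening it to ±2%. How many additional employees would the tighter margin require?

At ±4.2%: n = 1.96² × 0.1131 / 0.042² ≈ 246.31 → 247.
At ±2%: n = 1.96² × 0.1131 / 0.020² ≈ 1086.21 → 1087.
Additional respondents: 1087 − 247 = 840.

840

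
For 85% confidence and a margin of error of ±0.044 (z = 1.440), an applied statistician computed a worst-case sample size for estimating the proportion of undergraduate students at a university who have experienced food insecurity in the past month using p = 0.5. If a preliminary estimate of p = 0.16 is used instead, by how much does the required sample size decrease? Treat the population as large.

Conservative (p = 0.5): n = 1.440² × 0.25 / 0.044² ≈ 267.77 → 268.
Using p = 0.16: p(1−p) = 0.1344, so n = 1.440² × 0.1344 / 0.044² ≈ 143.95 → 144.
Reduction: 268 − 144 = 124.

124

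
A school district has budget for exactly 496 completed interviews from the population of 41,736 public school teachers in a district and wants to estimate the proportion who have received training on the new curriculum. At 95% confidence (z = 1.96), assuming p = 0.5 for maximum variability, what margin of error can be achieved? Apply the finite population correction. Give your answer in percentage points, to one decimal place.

Finite-population factor: (N−n)/(N−1) = (41736−496)/(41736−1) = 0.9881.
SE(p̂) = √[p(1−p)/n · (N−n)/(N−1)] = √[0.2500/496 × 0.9881] = 0.02232.
E = z × SE = 1.96 × 0.02232 = 0.04374 ≈ 4.4 percentage points.

4.4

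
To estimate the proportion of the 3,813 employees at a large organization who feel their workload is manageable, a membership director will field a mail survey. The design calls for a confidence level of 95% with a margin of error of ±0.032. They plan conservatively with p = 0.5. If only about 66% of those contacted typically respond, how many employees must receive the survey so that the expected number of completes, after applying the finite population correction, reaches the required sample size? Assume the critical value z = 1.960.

Completed interviews needed (unadjusted): n₀ = 1.960² × 0.2500 / 0.032² ≈ 937.89 → 938.
FPC for N = 3,813: n = 938 / (1 + 937/3813) = 938 / 1.2457 ≈ 752.97 → 753.
At a 66% response rate, contacts needed = 753 / 0.66 ≈ 1140.91 → 1141.

1141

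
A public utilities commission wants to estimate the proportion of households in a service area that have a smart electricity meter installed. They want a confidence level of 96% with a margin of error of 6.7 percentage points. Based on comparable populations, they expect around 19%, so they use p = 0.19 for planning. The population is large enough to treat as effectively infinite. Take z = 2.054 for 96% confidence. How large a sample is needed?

145

With p = 0.19, p(1−p) = 0.1539.
n = z²·p(1−p)/E² = 2.054² × 0.1539 / 0.067² = 4.2189 × 0.1539 / 0.004489 ≈ 144.64.
Rounding up gives n = 145.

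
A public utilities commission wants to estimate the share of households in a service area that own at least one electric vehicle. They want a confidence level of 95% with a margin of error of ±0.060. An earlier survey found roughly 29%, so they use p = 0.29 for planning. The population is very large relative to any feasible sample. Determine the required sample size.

220

For 95% confidence, z = 1.960.
With p = 0.29, p(1−p) = 0.2059.
n = z²·p(1−p)/E² = 1.960² × 0.2059 / 0.060² = 3.8416 × 0.2059 / 0.003600 ≈ 219.72.
Rounding up gives n = 220.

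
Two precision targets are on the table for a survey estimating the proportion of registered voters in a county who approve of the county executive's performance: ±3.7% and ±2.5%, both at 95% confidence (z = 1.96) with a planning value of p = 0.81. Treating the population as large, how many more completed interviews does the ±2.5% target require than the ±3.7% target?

At ±3.7%: n = 1.96² × 0.1539 / 0.037² ≈ 431.86 → 432.
At ±2.5%: n = 1.96² × 0.1539 / 0.025² ≈ 945.96 → 946.
Additional respondents: 946 − 432 = 514.

514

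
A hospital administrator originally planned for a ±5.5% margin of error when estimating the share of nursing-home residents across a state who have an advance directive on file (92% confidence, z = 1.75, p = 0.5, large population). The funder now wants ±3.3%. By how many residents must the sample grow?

At ±5.5%: n = 1.75² × 0.2500 / 0.055² ≈ 253.10 → 254.
At ±3.3%: n = 1.75² × 0.2500 / 0.033² ≈ 703.05 → 704.
Additional respondents: 704 − 254 = 450.

450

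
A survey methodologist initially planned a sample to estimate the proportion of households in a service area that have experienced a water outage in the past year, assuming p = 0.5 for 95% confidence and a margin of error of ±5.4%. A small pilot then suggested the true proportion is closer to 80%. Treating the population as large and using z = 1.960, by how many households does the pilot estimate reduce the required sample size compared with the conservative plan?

Conservative (p = 0.5): n = 1.960² × 0.25 / 0.054² ≈ 329.36 → 330.
Using p = 0.80: p(1−p) = 0.1600, so n = 1.960² × 0.1600 / 0.054² ≈ 210.79 → 211.
Reduction: 330 − 211 = 119.

119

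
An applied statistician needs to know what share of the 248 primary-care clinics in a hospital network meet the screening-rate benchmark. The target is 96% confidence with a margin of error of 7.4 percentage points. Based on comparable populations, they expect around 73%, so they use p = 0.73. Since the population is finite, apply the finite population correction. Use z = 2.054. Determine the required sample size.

95

Unadjusted: n₀ = 2.054² × 0.73 × 0.27 / 0.074² ≈ 151.85, so n₀ = 152.
Finite population correction with N = 248: n = n₀ / (1 + (n₀−1)/N) = 152 / (1 + 151/248) = 152 / 1.6089 ≈ 94.48.
Rounding up, n = 95.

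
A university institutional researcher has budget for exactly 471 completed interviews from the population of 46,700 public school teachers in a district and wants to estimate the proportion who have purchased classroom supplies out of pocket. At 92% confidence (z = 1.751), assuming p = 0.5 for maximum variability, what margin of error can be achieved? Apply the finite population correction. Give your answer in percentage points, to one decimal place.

4.0

Finite-population factor: (N−n)/(N−1) = (46700−471)/(46700−1) = 0.9899.
SE(p̂) = √[p(1−p)/n · (N−n)/(N−1)] = √[0.2500/471 × 0.9899] = 0.02292.
E = z × SE = 1.751 × 0.02292 = 0.04014 ≈ 4.0 percentage points.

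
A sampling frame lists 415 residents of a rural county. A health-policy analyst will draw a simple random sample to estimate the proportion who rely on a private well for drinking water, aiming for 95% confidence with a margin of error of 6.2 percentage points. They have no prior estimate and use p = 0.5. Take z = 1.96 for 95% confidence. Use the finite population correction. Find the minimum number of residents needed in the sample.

157

Unadjusted: n₀ = 1.96² × 0.50 × 0.50 / 0.062² ≈ 249.84, so n₀ = 250.
Finite population correction with N = 415: n = n₀ / (1 + (n₀−1)/N) = 250 / (1 + 249/415) = 250 / 1.6000 ≈ 156.25.
Rounding up, n = 157.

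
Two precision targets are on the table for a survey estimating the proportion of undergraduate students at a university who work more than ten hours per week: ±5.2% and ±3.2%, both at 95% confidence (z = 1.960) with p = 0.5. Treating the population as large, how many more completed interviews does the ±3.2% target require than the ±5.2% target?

At ±5.2%: n = 1.960² × 0.2500 / 0.052² ≈ 355.18 → 356.
At ±3.2%: n = 1.960² × 0.2500 / 0.032² ≈ 937.89 → 938.
Additional respondents: 938 − 356 = 582.

582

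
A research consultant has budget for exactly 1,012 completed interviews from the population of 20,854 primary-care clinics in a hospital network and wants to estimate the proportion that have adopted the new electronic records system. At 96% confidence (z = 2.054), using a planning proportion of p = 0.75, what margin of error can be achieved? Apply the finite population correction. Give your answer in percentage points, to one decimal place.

2.7

Finite-population factor: (N−n)/(N−1) = (20854−1012)/(20854−1) = 0.9515.
SE(p̂) = √[p(1−p)/n · (N−n)/(N−1)] = √[0.1875/1012 × 0.9515] = 0.01328.
E = z × SE = 2.054 × 0.01328 = 0.02727 ≈ 2.7 percentage points.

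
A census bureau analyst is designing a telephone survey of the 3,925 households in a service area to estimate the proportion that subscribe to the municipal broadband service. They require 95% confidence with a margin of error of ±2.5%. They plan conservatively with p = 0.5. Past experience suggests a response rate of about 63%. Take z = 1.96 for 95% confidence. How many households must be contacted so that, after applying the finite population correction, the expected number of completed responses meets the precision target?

Completed interviews needed (unadjusted): n₀ = 1.96² × 0.2500 / 0.025² ≈ 1536.64 → 1537.
FPC for N = 3,925: n = 1537 / (1 + 1536/3925) = 1537 / 1.3913 ≈ 1104.69 → 1105.
At a 63% response rate, contacts needed = 1105 / 0.63 ≈ 1753.97 → 1754.

1754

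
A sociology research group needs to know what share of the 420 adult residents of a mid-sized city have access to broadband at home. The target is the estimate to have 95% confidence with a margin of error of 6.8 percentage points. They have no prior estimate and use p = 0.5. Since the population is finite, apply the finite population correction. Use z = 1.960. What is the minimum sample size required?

140

Unadjusted: n₀ = 1.960² × 0.50 × 0.50 / 0.068² ≈ 207.70, so n₀ = 208.
Finite population correction with N = 420: n = n₀ / (1 + (n₀−1)/N) = 208 / (1 + 207/420) = 208 / 1.4929 ≈ 139.33.
Rounding up, n = 140.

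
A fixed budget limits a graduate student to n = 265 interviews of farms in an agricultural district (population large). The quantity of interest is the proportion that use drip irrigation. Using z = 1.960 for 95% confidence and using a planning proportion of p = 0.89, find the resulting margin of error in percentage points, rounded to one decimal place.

SE(p̂) = √[p(1−p)/n] = √[0.0979/265] = 0.01922.
E = z × SE = 1.960 × 0.01922 = 0.03767, or 3.8 percentage points.

3.8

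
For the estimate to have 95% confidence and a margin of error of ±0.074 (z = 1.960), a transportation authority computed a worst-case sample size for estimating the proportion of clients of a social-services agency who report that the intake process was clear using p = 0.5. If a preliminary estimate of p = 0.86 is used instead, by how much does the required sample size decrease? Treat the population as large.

91

Conservative (p = 0.5): n = 1.960² × 0.25 / 0.074² ≈ 175.38 → 176.
Using p = 0.86: p(1−p) = 0.1204, so n = 1.960² × 0.1204 / 0.074² ≈ 84.46 → 85.
Reduction: 176 − 85 = 91.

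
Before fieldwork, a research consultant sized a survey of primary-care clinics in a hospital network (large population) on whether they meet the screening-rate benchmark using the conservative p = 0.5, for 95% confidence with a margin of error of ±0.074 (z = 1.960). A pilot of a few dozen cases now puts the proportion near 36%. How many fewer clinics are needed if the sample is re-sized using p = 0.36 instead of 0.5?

Conservative (p = 0.5): n = 1.960² × 0.25 / 0.074² ≈ 175.38 → 176.
Using p = 0.36: p(1−p) = 0.2304, so n = 1.960² × 0.2304 / 0.074² ≈ 161.63 → 162.
Reduction: 176 − 162 = 14.

14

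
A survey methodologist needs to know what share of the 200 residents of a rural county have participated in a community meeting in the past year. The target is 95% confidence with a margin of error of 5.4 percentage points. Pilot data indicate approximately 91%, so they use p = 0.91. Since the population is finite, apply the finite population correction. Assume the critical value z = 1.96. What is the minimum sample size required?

Unadjusted: n₀ = 1.96² × 0.91 × 0.09 / 0.054² ≈ 107.90, so n₀ = 108.
Finite population correction with N = 200: n = n₀ / (1 + (n₀−1)/N) = 108 / (1 + 107/200) = 108 / 1.5350 ≈ 70.36.
Rounding up, n = 71.

71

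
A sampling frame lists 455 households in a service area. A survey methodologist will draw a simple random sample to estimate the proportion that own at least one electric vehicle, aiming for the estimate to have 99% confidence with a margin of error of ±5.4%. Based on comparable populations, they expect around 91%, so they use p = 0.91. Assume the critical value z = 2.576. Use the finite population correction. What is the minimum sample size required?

Unadjusted: n₀ = 2.576² × 0.91 × 0.09 / 0.054² ≈ 186.38, so n₀ = 187.
Finite population correction with N = 455: n = n₀ / (1 + (n₀−1)/N) = 187 / (1 + 186/455) = 187 / 1.4088 ≈ 132.74.
Rounding up, n = 133.

133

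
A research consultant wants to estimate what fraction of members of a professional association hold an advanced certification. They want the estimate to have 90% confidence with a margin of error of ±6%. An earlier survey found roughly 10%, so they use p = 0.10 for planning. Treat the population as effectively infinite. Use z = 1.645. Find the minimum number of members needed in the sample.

With p = 0.10, p(1−p) = 0.0900.
n = z²·p(1−p)/E² = 1.645² × 0.0900 / 0.060² = 2.7060 × 0.0900 / 0.003600 ≈ 67.65.
Rounding up gives n = 68.

68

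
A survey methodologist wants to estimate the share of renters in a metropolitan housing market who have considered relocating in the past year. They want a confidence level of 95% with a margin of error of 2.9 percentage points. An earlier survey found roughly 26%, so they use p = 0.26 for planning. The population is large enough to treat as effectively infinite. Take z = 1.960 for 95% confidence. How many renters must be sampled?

879

With p = 0.26, p(1−p) = 0.1924.
n = z²·p(1−p)/E² = 1.960² × 0.1924 / 0.029² = 3.8416 × 0.1924 / 0.000841 ≈ 878.86.
Rounding up gives n = 879.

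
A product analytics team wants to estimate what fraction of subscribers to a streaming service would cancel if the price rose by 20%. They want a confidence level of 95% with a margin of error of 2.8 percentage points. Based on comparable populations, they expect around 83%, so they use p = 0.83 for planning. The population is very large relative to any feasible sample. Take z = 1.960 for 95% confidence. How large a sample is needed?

With p = 0.83, p(1−p) = 0.1411.
n = z²·p(1−p)/E² = 1.960² × 0.1411 / 0.028² = 3.8416 × 0.1411 / 0.000784 ≈ 691.39.
Rounding up gives n = 692.

692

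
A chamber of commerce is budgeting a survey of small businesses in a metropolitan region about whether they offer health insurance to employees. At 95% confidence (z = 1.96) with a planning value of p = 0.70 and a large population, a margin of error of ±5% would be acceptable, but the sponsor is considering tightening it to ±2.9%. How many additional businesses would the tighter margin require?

At ±5%: n = 1.96² × 0.2100 / 0.050² ≈ 322.69 → 323.
At ±2.9%: n = 1.96² × 0.2100 / 0.029² ≈ 959.26 → 960.
Additional respondents: 960 − 323 = 637.

637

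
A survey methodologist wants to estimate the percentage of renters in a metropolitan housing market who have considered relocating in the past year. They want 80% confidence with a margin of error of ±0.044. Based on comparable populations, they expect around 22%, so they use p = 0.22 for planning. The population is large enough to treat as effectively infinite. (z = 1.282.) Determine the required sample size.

146

With p = 0.22, p(1−p) = 0.1716.
n = z²·p(1−p)/E² = 1.282² × 0.1716 / 0.044² = 1.6435 × 0.1716 / 0.001936 ≈ 145.68.
Rounding up gives n = 146.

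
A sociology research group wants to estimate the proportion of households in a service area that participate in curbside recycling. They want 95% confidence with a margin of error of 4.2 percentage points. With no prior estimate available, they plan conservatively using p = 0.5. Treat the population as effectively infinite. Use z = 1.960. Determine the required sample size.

545

With p = 0.5, p(1−p) = 0.25.
n = z²·p(1−p)/E² = 1.960² × 0.2500 / 0.042² = 3.8416 × 0.2500 / 0.001764 ≈ 544.44.
Rounding up gives n = 545.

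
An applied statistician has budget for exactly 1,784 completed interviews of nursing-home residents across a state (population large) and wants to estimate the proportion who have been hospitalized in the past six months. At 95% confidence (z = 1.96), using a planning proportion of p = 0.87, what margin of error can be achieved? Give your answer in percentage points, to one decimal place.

SE(p̂) = √[p(1−p)/n] = √[0.1131/1784] = 0.00796.
E = z × SE = 1.96 × 0.00796 = 0.01561, or 1.6 percentage points.

1.6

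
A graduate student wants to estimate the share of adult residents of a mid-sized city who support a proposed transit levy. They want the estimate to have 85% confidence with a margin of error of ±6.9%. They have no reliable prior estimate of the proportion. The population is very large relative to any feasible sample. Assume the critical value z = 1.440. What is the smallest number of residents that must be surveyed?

With no prior estimate, use p = 0.5, giving p(1−p) = 0.25.
n = z²·p(1−p)/E² = 1.440² × 0.2500 / 0.069² = 2.0736 × 0.2500 / 0.004761 ≈ 108.88.
Rounding up gives n = 109.

109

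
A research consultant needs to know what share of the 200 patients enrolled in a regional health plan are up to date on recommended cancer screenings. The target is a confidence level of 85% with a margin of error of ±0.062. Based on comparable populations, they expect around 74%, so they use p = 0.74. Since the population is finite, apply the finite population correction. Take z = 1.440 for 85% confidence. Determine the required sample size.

69

Unadjusted: n₀ = 1.440² × 0.74 × 0.26 / 0.062² ≈ 103.79, so n₀ = 104.
Finite population correction with N = 200: n = n₀ / (1 + (n₀−1)/N) = 104 / (1 + 103/200) = 104 / 1.5150 ≈ 68.65.
Rounding up, n = 69.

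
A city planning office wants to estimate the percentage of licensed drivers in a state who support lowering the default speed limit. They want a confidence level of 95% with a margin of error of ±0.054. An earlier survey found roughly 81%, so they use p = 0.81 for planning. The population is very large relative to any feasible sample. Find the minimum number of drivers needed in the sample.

203

For 95% confidence, z = 1.96.
With p = 0.81, p(1−p) = 0.1539.
n = z²·p(1−p)/E² = 1.96² × 0.1539 / 0.054² = 3.8416 × 0.1539 / 0.002916 ≈ 202.75.
Rounding up gives n = 203.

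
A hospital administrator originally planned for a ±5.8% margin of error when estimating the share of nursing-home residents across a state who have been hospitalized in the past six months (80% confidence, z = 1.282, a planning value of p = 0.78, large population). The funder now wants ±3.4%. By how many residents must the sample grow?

At ±5.8%: n = 1.282² × 0.1716 / 0.058² ≈ 83.84 → 84.
At ±3.4%: n = 1.282² × 0.1716 / 0.034² ≈ 243.97 → 244.
Additional respondents: 244 − 84 = 160.

160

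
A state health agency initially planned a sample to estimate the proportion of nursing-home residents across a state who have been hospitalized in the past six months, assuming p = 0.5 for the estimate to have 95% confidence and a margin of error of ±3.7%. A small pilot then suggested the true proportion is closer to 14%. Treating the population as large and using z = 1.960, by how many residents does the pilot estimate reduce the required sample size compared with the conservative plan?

Conservative (p = 0.5): n = 1.960² × 0.25 / 0.037² ≈ 701.53 → 702.
Using p = 0.14: p(1−p) = 0.1204, so n = 1.960² × 0.1204 / 0.037² ≈ 337.86 → 338.
Reduction: 702 − 338 = 364.

364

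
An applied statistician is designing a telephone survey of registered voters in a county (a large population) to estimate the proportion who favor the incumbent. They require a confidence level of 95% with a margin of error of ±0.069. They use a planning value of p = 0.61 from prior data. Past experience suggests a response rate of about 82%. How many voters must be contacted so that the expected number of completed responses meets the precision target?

235

For 95% confidence, z = 1.96.
Completed interviews needed: n₀ = 1.96² × 0.2379 / 0.069² ≈ 191.96 → 192.
At an 82% response rate, contacts needed = 192 / 0.82 ≈ 234.15 → 235.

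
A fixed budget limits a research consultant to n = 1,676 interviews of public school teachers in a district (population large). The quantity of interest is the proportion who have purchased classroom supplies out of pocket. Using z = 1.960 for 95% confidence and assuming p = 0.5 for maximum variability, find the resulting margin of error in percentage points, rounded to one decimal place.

SE(p̂) = √[p(1−p)/n] = √[0.2500/1676] = 0.01221.
E = z × SE = 1.960 × 0.01221 = 0.02394, or 2.4 percentage points.

2.4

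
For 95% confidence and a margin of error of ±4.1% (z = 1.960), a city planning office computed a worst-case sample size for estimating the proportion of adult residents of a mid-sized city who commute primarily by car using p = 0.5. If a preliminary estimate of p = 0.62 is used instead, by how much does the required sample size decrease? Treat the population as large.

33

Conservative (p = 0.5): n = 1.960² × 0.25 / 0.041² ≈ 571.33 → 572.
Using p = 0.62: p(1−p) = 0.2356, so n = 1.960² × 0.2356 / 0.041² ≈ 538.42 → 539.
Reduction: 572 − 539 = 33.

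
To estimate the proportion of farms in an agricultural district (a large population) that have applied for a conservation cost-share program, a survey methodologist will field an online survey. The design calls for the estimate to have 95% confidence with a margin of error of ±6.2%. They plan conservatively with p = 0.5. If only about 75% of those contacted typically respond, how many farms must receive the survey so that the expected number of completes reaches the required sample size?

For 95% confidence, z = 1.960.
Completed interviews needed: n₀ = 1.960² × 0.2500 / 0.062² ≈ 249.84 → 250.
At a 75% response rate, contacts needed = 250 / 0.75 ≈ 333.33 → 334.

334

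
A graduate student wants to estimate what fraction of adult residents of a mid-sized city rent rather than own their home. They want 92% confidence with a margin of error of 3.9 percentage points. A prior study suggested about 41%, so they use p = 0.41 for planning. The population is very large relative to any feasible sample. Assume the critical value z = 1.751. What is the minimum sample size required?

With p = 0.41, p(1−p) = 0.2419.
n = z²·p(1−p)/E² = 1.751² × 0.2419 / 0.039² = 3.0660 × 0.2419 / 0.001521 ≈ 487.62.
Rounding up gives n = 488.

488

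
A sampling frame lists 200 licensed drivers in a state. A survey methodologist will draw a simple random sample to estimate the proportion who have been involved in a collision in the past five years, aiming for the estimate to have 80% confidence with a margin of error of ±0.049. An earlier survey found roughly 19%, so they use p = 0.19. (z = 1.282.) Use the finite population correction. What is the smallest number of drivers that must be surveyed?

70

Unadjusted: n₀ = 1.282² × 0.19 × 0.81 / 0.049² ≈ 105.35, so n₀ = 106.
Finite population correction with N = 200: n = n₀ / (1 + (n₀−1)/N) = 106 / (1 + 105/200) = 106 / 1.5250 ≈ 69.51.
Rounding up, n = 70.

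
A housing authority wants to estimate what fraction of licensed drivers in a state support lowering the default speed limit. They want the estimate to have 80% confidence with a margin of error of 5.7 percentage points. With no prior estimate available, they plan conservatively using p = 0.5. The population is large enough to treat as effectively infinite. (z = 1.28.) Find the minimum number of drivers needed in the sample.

With p = 0.5, p(1−p) = 0.25.
n = z²·p(1−p)/E² = 1.28² × 0.2500 / 0.057² = 1.6384 × 0.2500 / 0.003249 ≈ 126.07.
Rounding up gives n = 127.

127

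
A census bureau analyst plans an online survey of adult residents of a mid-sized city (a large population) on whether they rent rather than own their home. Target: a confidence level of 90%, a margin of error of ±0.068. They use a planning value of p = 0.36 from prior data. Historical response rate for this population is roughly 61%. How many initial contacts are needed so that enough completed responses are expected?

For 90% confidence, z = 1.645.
Completed interviews needed: n₀ = 1.645² × 0.2304 / 0.068² ≈ 134.83 → 135.
At a 61% response rate, contacts needed = 135 / 0.61 ≈ 221.31 → 222.

222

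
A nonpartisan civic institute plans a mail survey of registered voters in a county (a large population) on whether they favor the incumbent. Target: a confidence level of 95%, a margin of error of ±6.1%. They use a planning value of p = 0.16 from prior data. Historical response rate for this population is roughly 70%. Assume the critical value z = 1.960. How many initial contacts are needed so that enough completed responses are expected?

Completed interviews needed: n₀ = 1.960² × 0.1344 / 0.061² ≈ 138.76 → 139.
At a 70% response rate, contacts needed = 139 / 0.70 ≈ 198.57 → 199.

199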